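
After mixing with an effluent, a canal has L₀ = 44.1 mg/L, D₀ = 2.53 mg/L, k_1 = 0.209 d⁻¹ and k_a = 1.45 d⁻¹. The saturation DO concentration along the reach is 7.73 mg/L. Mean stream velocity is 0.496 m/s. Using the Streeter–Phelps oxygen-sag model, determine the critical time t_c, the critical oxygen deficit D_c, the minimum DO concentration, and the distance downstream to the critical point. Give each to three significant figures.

t_c ≈ 1.23 d; D_c ≈ 4.92 mg/L; min DO ≈ 2.81 mg/L; x_c ≈ 52.5 km

t_c = [1/(k_a−k_1)] ln[(k_a/k_1)(1 − D₀(k_a−k_1)/(k_1 L₀))]
= [1/(1.45−0.209)] ln[(1.45/0.209)(1 − 2.53×1.241/(0.209×44.1))]
= (1/1.241) ln[6.938 × 0.6594] = 0.8058 × ln(4.574) = 0.8058 × 1.520 = 1.225 d.
D_c = (k_1/k_a) L₀ e^(−k_1 t_c) = (0.209/1.45) × 44.1 × e^(−0.209×1.225) = 0.1441 × 44.1 × 0.7741 = 4.920 mg/L.
Minimum DO = C_s − D_c = 7.73 − 4.920 = 2.810 mg/L.
x_c = v t_c = 0.496 m/s × 1.225 d × 86400 s/d = 52510 m ≈ 52.5 km.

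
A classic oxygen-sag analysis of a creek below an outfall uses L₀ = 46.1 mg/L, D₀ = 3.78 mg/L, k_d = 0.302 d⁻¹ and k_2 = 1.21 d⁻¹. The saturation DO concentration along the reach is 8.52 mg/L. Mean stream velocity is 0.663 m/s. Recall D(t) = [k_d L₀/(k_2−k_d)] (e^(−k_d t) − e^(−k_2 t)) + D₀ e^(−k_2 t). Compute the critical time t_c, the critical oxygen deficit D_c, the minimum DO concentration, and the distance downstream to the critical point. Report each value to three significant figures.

t_c ≈ 1.22 d; D_c ≈ 7.97 mg/L; min DO ≈ 0.552 mg/L; x_c ≈ 69.7 km

At the critical point dD/dt = 0, so k_d L₀ e^(−k_d t) = k_2 D. Substituting D(t) from the Streeter–Phelps equation and solving for t gives
t_c = ln[(k_2/k_d)(1 − D₀(k_2−k_d)/(k_d L₀))] / (k_2−k_d).
Here k_2−k_d = 0.9080 d⁻¹ and 1 − D₀(k_2−k_d)/(k_d L₀) = 1 − 3.78×0.9080/(0.302×46.1) = 0.7535, so
t_c = ln(4.007 × 0.7535) / 0.9080 = 1.105 / 0.9080 = 1.217 d.
D_c = (k_d/k_2) L₀ e^(−k_d t_c) = (0.302/1.21) × 46.1 × e^(−0.302×1.217) = 0.2496 × 46.1 × 0.6925 = 7.968 mg/L.
Minimum DO = C_s − D_c = 8.52 − 7.968 = 0.5524 mg/L.
x_c = v t_c = 0.663 m/s × 1.217 d × 86400 s/d = 69700 m ≈ 69.7 km.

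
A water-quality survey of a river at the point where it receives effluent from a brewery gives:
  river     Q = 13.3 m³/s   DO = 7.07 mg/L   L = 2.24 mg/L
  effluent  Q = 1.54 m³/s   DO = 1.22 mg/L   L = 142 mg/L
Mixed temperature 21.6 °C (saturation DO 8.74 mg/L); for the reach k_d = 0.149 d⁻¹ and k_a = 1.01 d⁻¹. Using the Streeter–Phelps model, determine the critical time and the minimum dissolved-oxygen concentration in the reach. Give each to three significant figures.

Mixed DO = (13.3×7.07 + 1.54×1.22)/(13.3+1.54) = 95.91/14.84 = 6.463 mg/L.
Mixed L₀ = (13.3×2.24 + 1.54×142)/(14.84) = 248.5/14.84 = 16.74 mg/L.
Initial deficit D₀ = C_s − DO₀ = 8.74 − 6.463 = 2.277 mg/L.
t_c = (1/0.8610) ln[(1.01/0.149)(1 − 2.277×0.8610/(0.149×16.74))] = 1.161 × ln(1.451) = 0.4327 d.
D_c = (0.149/1.01) × 16.74 × e^(−0.149×0.4327) = 0.1475 × 16.74 × 0.9376 = 2.316 mg/L.
Minimum DO = 8.74 − 2.316 = 6.424 mg/L.

t_c ≈ 0.433 d; minimum DO ≈ 6.42 mg/L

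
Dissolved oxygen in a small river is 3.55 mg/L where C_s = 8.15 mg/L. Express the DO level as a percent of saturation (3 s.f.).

% saturation = C/C_s × 100 = 3.55/8.15 × 100 = 43.6 %.

43.6 % saturation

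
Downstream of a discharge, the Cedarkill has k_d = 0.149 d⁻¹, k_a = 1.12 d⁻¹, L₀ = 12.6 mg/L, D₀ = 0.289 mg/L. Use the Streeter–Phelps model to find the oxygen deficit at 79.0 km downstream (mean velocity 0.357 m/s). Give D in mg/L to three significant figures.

Travel time t = x/v = 79.0 km / (0.357 m/s) = 79000 m / 0.357 m/s = 221300 s = 2.561 d.
k_d L₀/(k_a−k_d) = 0.149×12.6/(1.12−0.149) = 1.877/0.9710 = 1.933 mg/L.
e^(−k_d t) = e^(−0.149×2.561) = 0.6828; e^(−k_a t) = e^(−1.12×2.561) = 0.05678.
D = 1.933 × (0.6828 − 0.05678) + 0.289 × 0.05678 = 1.210 + 0.01641 = 1.227 mg/L.

D ≈ 1.23 mg/L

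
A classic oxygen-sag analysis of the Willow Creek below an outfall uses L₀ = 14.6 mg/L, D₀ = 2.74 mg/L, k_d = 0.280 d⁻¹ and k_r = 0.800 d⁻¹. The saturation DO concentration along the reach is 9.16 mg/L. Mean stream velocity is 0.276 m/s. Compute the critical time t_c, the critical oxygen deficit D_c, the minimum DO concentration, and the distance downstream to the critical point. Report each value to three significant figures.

t_c ≈ 1.19 d; D_c ≈ 3.66 mg/L; min DO ≈ 5.50 mg/L; x_c ≈ 28.5 km

t_c = [1/(k_r−k_d)] ln[(k_r/k_d)(1 − D₀(k_r−k_d)/(k_d L₀))]
= [1/(0.800−0.280)] ln[(0.800/0.280)(1 − 2.74×0.5200/(0.280×14.6))]
= (1/0.5200) ln[2.857 × 0.6515] = 1.923 × ln(1.861) = 1.923 × 0.6213 = 1.195 d.
L(t_c) = L₀ e^(−k_d t_c) = 14.6 × 0.7157 = 10.45 mg/L, and at the critical point k_r D_c = k_d L, so D_c = (0.280/0.800) × 10.45 = 3.657 mg/L.
Minimum DO = C_s − D_c = 9.16 − 3.657 = 5.503 mg/L.
x_c = v t_c = 0.276 m/s × 1.195 d × 86400 s/d = 28490 m ≈ 28.5 km.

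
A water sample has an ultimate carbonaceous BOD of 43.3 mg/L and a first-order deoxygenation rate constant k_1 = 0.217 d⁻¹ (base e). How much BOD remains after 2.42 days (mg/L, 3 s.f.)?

L_t = L₀ e^(−k_1 t) = 43.3 × e^(−0.217×2.42) = 43.3 × 0.5915 = 25.61 mg/L.

L ≈ 25.6 mg/L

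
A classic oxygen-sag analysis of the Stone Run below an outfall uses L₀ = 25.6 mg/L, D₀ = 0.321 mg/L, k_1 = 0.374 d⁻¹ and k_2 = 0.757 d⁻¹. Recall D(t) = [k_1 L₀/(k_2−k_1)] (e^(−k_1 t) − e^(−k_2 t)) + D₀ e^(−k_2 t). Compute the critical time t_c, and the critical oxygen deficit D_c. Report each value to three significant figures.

t_c ≈ 1.81 d; D_c ≈ 6.43 mg/L

With k_2/k_1 = 2.024 and 1 − D₀(k_2−k_1)/(k_1 L₀) = 0.9872,
t_c = ln(2.024 × 0.9872) / (0.757 − 0.374) = ln(1.998) / 0.3830 = 0.6922/0.3830 = 1.807 d.
L(t_c) = L₀ e^(−k_1 t_c) = 25.6 × 0.5087 = 13.02 mg/L, and at the critical point k_2 D_c = k_1 L, so D_c = (0.374/0.757) × 13.02 = 6.434 mg/L.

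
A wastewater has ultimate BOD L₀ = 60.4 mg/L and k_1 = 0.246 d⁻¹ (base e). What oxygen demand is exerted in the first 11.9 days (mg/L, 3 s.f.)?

y ≈ 57.2 mg/L

y_t = L₀(1 − e^(−k_1 t)) = 60.4 × (1 − e^(−0.246×11.9))
= 60.4 × (1 − 0.05354) = 60.4 × 0.9465 = 57.17 mg/L.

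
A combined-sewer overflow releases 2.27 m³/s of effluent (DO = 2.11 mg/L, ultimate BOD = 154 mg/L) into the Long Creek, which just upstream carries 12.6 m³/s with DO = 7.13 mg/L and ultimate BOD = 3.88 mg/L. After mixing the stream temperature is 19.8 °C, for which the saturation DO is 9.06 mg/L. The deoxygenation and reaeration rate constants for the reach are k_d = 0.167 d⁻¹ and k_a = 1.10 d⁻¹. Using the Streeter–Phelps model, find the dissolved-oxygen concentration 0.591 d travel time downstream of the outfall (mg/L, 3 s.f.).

Mixed DO = (12.6×7.13 + 2.27×2.11)/(12.6+2.27) = 94.63/14.87 = 6.364 mg/L.
Mixed L₀ = (12.6×3.88 + 2.27×154)/(14.87) = 398.5/14.87 = 26.80 mg/L.
Initial deficit D₀ = C_s − DO₀ = 9.06 − 6.364 = 2.696 mg/L.
D(0.591) = [0.167×26.80/(1.10−0.167)](e^(−0.167×0.591) − e^(−1.10×0.591)) + 2.696 e^(−1.10×0.591)
= 4.796 × (0.9060 − 0.5220) + 2.696 × 0.5220 = 3.249 mg/L.
DO = 9.06 − 3.249 = 5.811 mg/L.

DO ≈ 5.81 mg/L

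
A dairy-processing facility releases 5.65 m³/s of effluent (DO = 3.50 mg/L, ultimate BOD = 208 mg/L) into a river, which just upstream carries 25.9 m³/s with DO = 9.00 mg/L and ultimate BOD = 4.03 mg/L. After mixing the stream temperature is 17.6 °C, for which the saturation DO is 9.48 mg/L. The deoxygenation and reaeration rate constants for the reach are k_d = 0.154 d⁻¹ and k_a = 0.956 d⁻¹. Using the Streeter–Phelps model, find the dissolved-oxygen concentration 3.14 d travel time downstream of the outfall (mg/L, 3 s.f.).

Mixed DO = (25.9×9.00 + 5.65×3.50)/(25.9+5.65) = 252.9/31.55 = 8.015 mg/L.
Mixed L₀ = (25.9×4.03 + 5.65×208)/(31.55) = 1280/31.55 = 40.56 mg/L.
Initial deficit D₀ = C_s − DO₀ = 9.48 − 8.015 = 1.465 mg/L.
D(3.14) = [0.154×40.56/(0.956−0.154)](e^(−0.154×3.14) − e^(−0.956×3.14)) + 1.465 e^(−0.956×3.14)
= 7.788 × (0.6166 − 0.04970) + 1.465 × 0.04970 = 4.488 mg/L.
DO = 9.48 − 4.488 = 4.992 mg/L.

DO ≈ 4.99 mg/L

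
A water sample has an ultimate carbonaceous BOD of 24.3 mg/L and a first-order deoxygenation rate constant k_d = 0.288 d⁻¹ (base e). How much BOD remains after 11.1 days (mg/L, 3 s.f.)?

L ≈ 0.994 mg/L

L_t = L₀ e^(−k_d t) = 24.3 × e^(−0.288×11.1) = 24.3 × 0.04089 = 0.9937 mg/L.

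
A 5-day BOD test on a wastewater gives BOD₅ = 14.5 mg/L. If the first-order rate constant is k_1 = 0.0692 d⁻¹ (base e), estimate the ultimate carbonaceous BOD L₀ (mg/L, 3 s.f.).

BOD₅ = L₀(1 − e^(−5k_1)) ⇒ L₀ = BOD₅ / (1 − e^(−5×0.0692))
= 14.5 / (1 − 0.7075) = 14.5 / 0.2925 = 49.57 mg/L.

L₀ ≈ 49.6 mg/L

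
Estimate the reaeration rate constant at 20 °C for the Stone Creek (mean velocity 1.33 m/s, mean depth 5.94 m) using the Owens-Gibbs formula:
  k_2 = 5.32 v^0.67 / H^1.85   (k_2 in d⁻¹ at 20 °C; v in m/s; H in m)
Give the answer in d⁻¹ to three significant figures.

k_2 = 5.32 × 1.33^0.67 / 5.94^1.85 = 5.32 × 1.211 / 27.01 = 0.2384 d⁻¹.

k_2 ≈ 0.238 d⁻¹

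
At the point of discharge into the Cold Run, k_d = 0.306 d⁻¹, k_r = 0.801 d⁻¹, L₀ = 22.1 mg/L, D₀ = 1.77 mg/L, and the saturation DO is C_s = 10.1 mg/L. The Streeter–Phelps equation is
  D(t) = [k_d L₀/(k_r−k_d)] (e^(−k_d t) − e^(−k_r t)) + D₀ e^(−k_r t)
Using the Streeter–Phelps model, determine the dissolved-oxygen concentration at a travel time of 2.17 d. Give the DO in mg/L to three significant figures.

DO ≈ 5.16 mg/L

k_d L₀/(k_r−k_d) = 0.306×22.1/(0.801−0.306) = 6.763/0.4950 = 13.66 mg/L.
e^(−k_d t) = e^(−0.306×2.170) = 0.5148; e^(−k_r t) = e^(−0.801×2.170) = 0.1758.
D = 13.66 × (0.5148 − 0.1758) + 1.77 × 0.1758 = 4.630 + 0.3112 = 4.942 mg/L.
DO = C_s − D = 10.1 − 4.942 = 5.158 mg/L.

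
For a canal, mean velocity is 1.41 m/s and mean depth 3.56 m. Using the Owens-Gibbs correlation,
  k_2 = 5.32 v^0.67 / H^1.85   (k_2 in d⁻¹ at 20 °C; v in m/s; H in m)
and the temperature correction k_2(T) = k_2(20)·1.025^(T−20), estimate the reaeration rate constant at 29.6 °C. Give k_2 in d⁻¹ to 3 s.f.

k_2 ≈ 0.810 d⁻¹

k_2(20) = 5.32 × 1.41^0.67 / 3.56^1.85 = 5.32 × 1.259 / 10.48 = 0.6393 d⁻¹.
k_2(29.6) = 0.6393 × 1.025^(29.6−20) = 0.6393 × 1.268 = 0.8103 d⁻¹.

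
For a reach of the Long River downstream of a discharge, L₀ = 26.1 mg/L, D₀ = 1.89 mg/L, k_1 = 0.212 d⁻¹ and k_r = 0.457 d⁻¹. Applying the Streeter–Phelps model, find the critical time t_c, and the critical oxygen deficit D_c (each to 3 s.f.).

t_c ≈ 2.78 d; D_c ≈ 6.72 mg/L

With k_r/k_1 = 2.156 and 1 − D₀(k_r−k_1)/(k_1 L₀) = 0.9163,
t_c = ln(2.156 × 0.9163) / (0.457 − 0.212) = ln(1.975) / 0.2450 = 0.6807/0.2450 = 2.778 d.
L(t_c) = L₀ e^(−k_1 t_c) = 26.1 × 0.5549 = 14.48 mg/L, and at the critical point k_r D_c = k_1 L, so D_c = (0.212/0.457) × 14.48 = 6.718 mg/L.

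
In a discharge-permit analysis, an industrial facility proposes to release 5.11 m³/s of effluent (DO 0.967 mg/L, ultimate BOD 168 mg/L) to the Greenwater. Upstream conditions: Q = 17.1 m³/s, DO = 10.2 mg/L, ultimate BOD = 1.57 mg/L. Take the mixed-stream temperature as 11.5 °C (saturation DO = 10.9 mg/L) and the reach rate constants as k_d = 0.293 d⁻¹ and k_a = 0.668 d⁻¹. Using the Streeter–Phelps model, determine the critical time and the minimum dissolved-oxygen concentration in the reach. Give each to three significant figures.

t_c ≈ 1.94 d; minimum DO ≈ 1.01 mg/L

Mixed DO = (17.1×10.2 + 5.11×0.967)/(17.1+5.11) = 179.4/22.21 = 8.076 mg/L.
Mixed L₀ = (17.1×1.57 + 5.11×168)/(22.21) = 885.3/22.21 = 39.86 mg/L.
Initial deficit D₀ = C_s − DO₀ = 10.9 − 8.076 = 2.824 mg/L.
t_c = (1/0.3750) ln[(0.668/0.293)(1 − 2.824×0.3750/(0.293×39.86))] = 2.667 × ln(2.073) = 1.944 d.
D_c = (0.293/0.668) × 39.86 × e^(−0.293×1.944) = 0.4386 × 39.86 × 0.5657 = 9.891 mg/L.
Minimum DO = 10.9 − 9.891 = 1.009 mg/L.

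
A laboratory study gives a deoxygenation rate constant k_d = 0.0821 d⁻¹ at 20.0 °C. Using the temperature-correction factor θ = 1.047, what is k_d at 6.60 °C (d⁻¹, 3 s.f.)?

k_d ≈ 0.0444 d⁻¹

k_d(T₂) = k_d(T₁) · θ^(T₂−T₁) = 0.0821 × 1.047^(6.60−20.0)
= 0.0821 × 1.047^-13.4 = 0.0821 × 0.5404 = 0.04437 d⁻¹.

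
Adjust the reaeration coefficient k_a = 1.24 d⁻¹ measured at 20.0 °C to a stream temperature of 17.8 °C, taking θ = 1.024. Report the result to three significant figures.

k_a(T₂) = k_a(T₁) · θ^(T₂−T₁) = 1.24 × 1.024^(17.8−20.0)
= 1.24 × 1.024^-2.20 = 1.24 × 0.9492 = 1.177 d⁻¹.

k_a ≈ 1.18 d⁻¹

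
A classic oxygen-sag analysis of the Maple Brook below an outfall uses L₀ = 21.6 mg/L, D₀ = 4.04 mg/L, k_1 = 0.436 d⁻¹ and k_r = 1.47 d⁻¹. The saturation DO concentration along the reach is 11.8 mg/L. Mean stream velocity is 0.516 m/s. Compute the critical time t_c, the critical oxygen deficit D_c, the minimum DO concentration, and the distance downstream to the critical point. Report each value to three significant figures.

t_c ≈ 0.608 d; D_c ≈ 4.91 mg/L; min DO ≈ 6.89 mg/L; x_c ≈ 27.1 km

t_c = [1/(k_r−k_1)] ln[(k_r/k_1)(1 − D₀(k_r−k_1)/(k_1 L₀))]
= [1/(1.47−0.436)] ln[(1.47/0.436)(1 − 4.04×1.034/(0.436×21.6))]
= (1/1.034) ln[3.372 × 0.5564] = 0.9671 × ln(1.876) = 0.9671 × 0.6292 = 0.6085 d.
L(t_c) = L₀ e^(−k_1 t_c) = 21.6 × 0.7670 = 16.57 mg/L, and at the critical point k_r D_c = k_1 L, so D_c = (0.436/1.47) × 16.57 = 4.914 mg/L.
Minimum DO = C_s − D_c = 11.8 − 4.914 = 6.886 mg/L.
x_c = v t_c = 0.516 m/s × 0.6085 d × 86400 s/d = 27130 m ≈ 27.1 km.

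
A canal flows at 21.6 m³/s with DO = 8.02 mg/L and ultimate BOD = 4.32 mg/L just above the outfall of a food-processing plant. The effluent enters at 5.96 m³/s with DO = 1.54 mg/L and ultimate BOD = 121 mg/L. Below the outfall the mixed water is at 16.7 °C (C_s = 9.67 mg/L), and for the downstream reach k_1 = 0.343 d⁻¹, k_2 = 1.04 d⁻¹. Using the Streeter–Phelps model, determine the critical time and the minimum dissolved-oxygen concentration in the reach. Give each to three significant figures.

Mixed DO = (21.6×8.02 + 5.96×1.54)/(21.6+5.96) = 182.4/27.56 = 6.619 mg/L.
Mixed L₀ = (21.6×4.32 + 5.96×121)/(27.56) = 814.5/27.56 = 29.55 mg/L.
Initial deficit D₀ = C_s − DO₀ = 9.67 − 6.619 = 3.051 mg/L.
t_c = (1/0.6970) ln[(1.04/0.343)(1 − 3.051×0.6970/(0.343×29.55))] = 1.435 × ln(2.396) = 1.254 d.
D_c = (0.343/1.04) × 29.55 × e^(−0.343×1.254) = 0.3298 × 29.55 × 0.6505 = 6.340 mg/L.
Minimum DO = 9.67 − 6.340 = 3.330 mg/L.

t_c ≈ 1.25 d; minimum DO ≈ 3.33 mg/L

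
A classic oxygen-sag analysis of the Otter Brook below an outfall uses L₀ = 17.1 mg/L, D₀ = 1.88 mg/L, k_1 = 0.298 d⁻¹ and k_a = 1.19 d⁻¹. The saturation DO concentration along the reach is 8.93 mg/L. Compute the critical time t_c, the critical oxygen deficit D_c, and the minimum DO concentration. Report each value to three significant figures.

t_c ≈ 1.10 d; D_c ≈ 3.08 mg/L; min DO ≈ 5.85 mg/L

At the critical point dD/dt = 0, so k_1 L₀ e^(−k_1 t) = k_a D. Substituting D(t) from the Streeter–Phelps equation and solving for t gives
t_c = ln[(k_a/k_1)(1 − D₀(k_a−k_1)/(k_1 L₀))] / (k_a−k_1).
Here k_a−k_1 = 0.8920 d⁻¹ and 1 − D₀(k_a−k_1)/(k_1 L₀) = 1 − 1.88×0.8920/(0.298×17.1) = 0.6709, so
t_c = ln(3.993 × 0.6709) / 0.8920 = 0.9855 / 0.8920 = 1.105 d.
D_c = (k_1/k_a) L₀ e^(−k_1 t_c) = (0.298/1.19) × 17.1 × e^(−0.298×1.105) = 0.2504 × 17.1 × 0.7195 = 3.081 mg/L.
Minimum DO = C_s − D_c = 8.93 − 3.081 = 5.849 mg/L.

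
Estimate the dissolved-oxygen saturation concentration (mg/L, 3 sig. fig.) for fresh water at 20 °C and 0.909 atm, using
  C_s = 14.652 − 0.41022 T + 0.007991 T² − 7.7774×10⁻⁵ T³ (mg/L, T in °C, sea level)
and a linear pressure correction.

At sea level: C_s = 14.652 − 0.41022×20 + 0.007991×20² − 7.7774×10⁻⁵×20³ = 9.022 mg/L.
Pressure correction: C_s' = 9.022 × 0.909 = 8.201 mg/L.

C_s ≈ 8.20 mg/L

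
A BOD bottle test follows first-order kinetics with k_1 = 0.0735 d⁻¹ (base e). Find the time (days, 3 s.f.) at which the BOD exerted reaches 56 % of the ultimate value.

t ≈ 11.2 d

y/L₀ = 1 − e^(−k_1 t) = 0.56 ⇒ e^(−k_1 t) = 0.440
t = −ln(0.440) / 0.0735 = 0.8210 / 0.0735 = 11.17 d.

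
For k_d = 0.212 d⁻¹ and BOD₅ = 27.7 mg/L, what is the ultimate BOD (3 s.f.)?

BOD₅ = L₀(1 − e^(−5k_d)) ⇒ L₀ = BOD₅ / (1 − e^(−5×0.212))
= 27.7 / (1 − 0.3465) = 27.7 / 0.6535 = 42.38 mg/L.

L₀ ≈ 42.4 mg/L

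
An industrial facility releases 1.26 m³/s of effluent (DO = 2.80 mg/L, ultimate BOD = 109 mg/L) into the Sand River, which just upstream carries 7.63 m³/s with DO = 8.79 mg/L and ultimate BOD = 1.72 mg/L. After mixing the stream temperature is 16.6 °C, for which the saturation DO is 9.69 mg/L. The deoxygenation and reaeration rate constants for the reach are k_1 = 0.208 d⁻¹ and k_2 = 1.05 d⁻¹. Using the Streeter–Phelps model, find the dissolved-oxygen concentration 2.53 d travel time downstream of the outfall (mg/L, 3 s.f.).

DO ≈ 7.39 mg/L

Mixed DO = (7.63×8.79 + 1.26×2.80)/(7.63+1.26) = 70.60/8.890 = 7.941 mg/L.
Mixed L₀ = (7.63×1.72 + 1.26×109)/(8.890) = 150.5/8.890 = 16.93 mg/L.
Initial deficit D₀ = C_s − DO₀ = 9.69 − 7.941 = 1.749 mg/L.
D(2.53) = [0.208×16.93/(1.05−0.208)](e^(−0.208×2.53) − e^(−1.05×2.53)) + 1.749 e^(−1.05×2.53)
= 4.181 × (0.5908 − 0.07019) + 1.749 × 0.07019 = 2.300 mg/L.
DO = 9.69 − 2.300 = 7.390 mg/L.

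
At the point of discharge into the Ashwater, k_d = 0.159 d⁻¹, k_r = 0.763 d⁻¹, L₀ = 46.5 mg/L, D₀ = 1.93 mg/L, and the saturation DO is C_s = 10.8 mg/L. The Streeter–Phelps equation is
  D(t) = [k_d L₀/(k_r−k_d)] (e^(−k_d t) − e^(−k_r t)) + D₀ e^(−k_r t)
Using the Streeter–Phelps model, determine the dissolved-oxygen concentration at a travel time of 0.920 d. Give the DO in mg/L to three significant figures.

DO ≈ 5.34 mg/L

k_d L₀/(k_r−k_d) = 0.159×46.5/(0.763−0.159) = 7.394/0.6040 = 12.24 mg/L.
e^(−k_d t) = e^(−0.159×0.9200) = 0.8639; e^(−k_r t) = e^(−0.763×0.9200) = 0.4956.
D = 12.24 × (0.8639 − 0.4956) + 1.93 × 0.4956 = 4.508 + 0.9565 = 5.465 mg/L.
DO = C_s − D = 10.8 − 5.465 = 5.335 mg/L.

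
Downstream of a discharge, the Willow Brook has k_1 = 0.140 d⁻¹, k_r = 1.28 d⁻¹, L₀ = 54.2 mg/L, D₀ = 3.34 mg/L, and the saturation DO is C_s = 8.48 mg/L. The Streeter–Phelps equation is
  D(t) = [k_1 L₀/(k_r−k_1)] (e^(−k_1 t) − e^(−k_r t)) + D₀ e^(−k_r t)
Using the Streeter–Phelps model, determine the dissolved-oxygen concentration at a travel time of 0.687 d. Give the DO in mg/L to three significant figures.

DO ≈ 3.81 mg/L

k_1 L₀/(k_r−k_1) = 0.140×54.2/(1.28−0.140) = 7.588/1.140 = 6.656 mg/L.
e^(−k_1 t) = e^(−0.140×0.6870) = 0.9083; e^(−k_r t) = e^(−1.28×0.6870) = 0.4150.
D = 6.656 × (0.9083 − 0.4150) + 3.34 × 0.4150 = 3.283 + 1.386 = 4.669 mg/L.
DO = C_s − D = 8.48 − 4.669 = 3.811 mg/L.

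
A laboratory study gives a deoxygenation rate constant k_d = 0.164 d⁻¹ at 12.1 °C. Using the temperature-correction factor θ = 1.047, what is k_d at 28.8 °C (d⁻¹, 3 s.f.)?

k_d ≈ 0.353 d⁻¹

k_d(T₂) = k_d(T₁) · θ^(T₂−T₁) = 0.164 × 1.047^(28.8−12.1)
= 0.164 × 1.047^16.7 = 0.164 × 2.153 = 0.3531 d⁻¹.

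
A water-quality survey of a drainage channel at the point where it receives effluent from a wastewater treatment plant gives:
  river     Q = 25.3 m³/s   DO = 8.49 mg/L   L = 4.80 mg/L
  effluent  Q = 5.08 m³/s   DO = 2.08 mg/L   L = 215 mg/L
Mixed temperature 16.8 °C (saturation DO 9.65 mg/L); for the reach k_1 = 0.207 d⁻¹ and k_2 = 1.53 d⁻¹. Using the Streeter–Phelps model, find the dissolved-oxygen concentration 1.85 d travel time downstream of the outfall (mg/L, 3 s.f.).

Mixed DO = (25.3×8.49 + 5.08×2.08)/(25.3+5.08) = 225.4/30.38 = 7.418 mg/L.
Mixed L₀ = (25.3×4.80 + 5.08×215)/(30.38) = 1214/30.38 = 39.95 mg/L.
Initial deficit D₀ = C_s − DO₀ = 9.65 − 7.418 = 2.232 mg/L.
D(1.85) = [0.207×39.95/(1.53−0.207)](e^(−0.207×1.85) − e^(−1.53×1.85)) + 2.232 e^(−1.53×1.85)
= 6.250 × (0.6818 − 0.05898) + 2.232 × 0.05898 = 4.025 mg/L.
DO = 9.65 − 4.025 = 5.625 mg/L.

DO ≈ 5.63 mg/L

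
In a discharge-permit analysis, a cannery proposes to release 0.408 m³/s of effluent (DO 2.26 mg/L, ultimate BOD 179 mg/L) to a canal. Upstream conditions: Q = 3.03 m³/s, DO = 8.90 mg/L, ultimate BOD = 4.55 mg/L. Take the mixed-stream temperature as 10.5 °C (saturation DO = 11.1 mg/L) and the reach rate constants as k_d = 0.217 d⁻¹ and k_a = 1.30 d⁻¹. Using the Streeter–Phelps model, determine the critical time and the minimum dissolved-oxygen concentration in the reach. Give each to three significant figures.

t_c ≈ 0.829 d; minimum DO ≈ 7.58 mg/L

Mixed DO = (3.03×8.90 + 0.408×2.26)/(3.03+0.408) = 27.89/3.438 = 8.112 mg/L.
Mixed L₀ = (3.03×4.55 + 0.408×179)/(3.438) = 86.82/3.438 = 25.25 mg/L.
Initial deficit D₀ = C_s − DO₀ = 11.1 − 8.112 = 2.988 mg/L.
t_c = (1/1.083) ln[(1.30/0.217)(1 − 2.988×1.083/(0.217×25.25))] = 0.9234 × ln(2.453) = 0.8286 d.
D_c = (0.217/1.30) × 25.25 × e^(−0.217×0.8286) = 0.1669 × 25.25 × 0.8354 = 3.522 mg/L.
Minimum DO = 11.1 − 3.522 = 7.578 mg/L.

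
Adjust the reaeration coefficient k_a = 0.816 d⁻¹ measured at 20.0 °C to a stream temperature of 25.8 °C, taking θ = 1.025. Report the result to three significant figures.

k_a(T₂) = k_a(T₁) · θ^(T₂−T₁) = 0.816 × 1.025^(25.8−20.0)
= 0.816 × 1.025^5.80 = 0.816 × 1.154 = 0.9416 d⁻¹.

k_a ≈ 0.942 d⁻¹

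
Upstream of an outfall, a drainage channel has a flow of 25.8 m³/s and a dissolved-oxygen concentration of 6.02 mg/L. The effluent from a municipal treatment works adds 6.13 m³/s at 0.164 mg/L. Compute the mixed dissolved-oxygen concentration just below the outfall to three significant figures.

Flow-weighted mixing: C = (Q_r C_r + Q_w C_w)/(Q_r + Q_w)
= (25.8×6.02 + 6.13×0.164)/(25.8 + 6.13) = 156.3/31.93 = 4.896 mg/L.

4.90 mg/L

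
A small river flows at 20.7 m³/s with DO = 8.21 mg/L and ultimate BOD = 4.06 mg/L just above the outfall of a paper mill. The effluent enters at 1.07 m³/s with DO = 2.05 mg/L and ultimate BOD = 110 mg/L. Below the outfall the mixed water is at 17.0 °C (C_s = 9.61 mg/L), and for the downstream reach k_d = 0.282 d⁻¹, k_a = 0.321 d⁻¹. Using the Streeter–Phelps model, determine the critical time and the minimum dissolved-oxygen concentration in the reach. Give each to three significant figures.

t_c ≈ 2.66 d; minimum DO ≈ 5.77 mg/L

Mixed DO = (20.7×8.21 + 1.07×2.05)/(20.7+1.07) = 172.1/21.77 = 7.907 mg/L.
Mixed L₀ = (20.7×4.06 + 1.07×110)/(21.77) = 201.7/21.77 = 9.267 mg/L.
Initial deficit D₀ = C_s − DO₀ = 9.61 − 7.907 = 1.703 mg/L.
t_c = (1/0.03900) ln[(0.321/0.282)(1 − 1.703×0.03900/(0.282×9.267))] = 25.64 × ln(1.109) = 2.661 d.
D_c = (0.282/0.321) × 9.267 × e^(−0.282×2.661) = 0.8785 × 9.267 × 0.4721 = 3.844 mg/L.
Minimum DO = 9.61 − 3.844 = 5.766 mg/L.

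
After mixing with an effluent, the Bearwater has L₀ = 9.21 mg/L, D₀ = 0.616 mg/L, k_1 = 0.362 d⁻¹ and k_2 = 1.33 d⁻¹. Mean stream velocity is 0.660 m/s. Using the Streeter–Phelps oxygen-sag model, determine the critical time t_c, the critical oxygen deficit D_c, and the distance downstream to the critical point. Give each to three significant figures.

t_c ≈ 1.14 d; D_c ≈ 1.66 mg/L; x_c ≈ 65.0 km

t_c = [1/(k_2−k_1)] ln[(k_2/k_1)(1 − D₀(k_2−k_1)/(k_1 L₀))]
= [1/(1.33−0.362)] ln[(1.33/0.362)(1 − 0.616×0.9680/(0.362×9.21))]
= (1/0.9680) ln[3.674 × 0.8212] = 1.033 × ln(3.017) = 1.033 × 1.104 = 1.141 d.
L(t_c) = L₀ e^(−k_1 t_c) = 9.21 × 0.6617 = 6.094 mg/L, and at the critical point k_2 D_c = k_1 L, so D_c = (0.362/1.33) × 6.094 = 1.659 mg/L.
x_c = v t_c = 0.660 m/s × 1.141 d × 86400 s/d = 65050 m ≈ 65.0 km.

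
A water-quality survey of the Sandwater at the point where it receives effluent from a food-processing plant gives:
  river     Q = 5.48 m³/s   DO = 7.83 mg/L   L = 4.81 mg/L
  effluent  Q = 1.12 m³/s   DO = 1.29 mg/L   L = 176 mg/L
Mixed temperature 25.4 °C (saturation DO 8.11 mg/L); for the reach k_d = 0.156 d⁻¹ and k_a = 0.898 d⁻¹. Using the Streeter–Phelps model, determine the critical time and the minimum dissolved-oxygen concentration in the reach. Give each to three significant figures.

t_c ≈ 2.07 d; minimum DO ≈ 3.85 mg/L

Mixed DO = (5.48×7.83 + 1.12×1.29)/(5.48+1.12) = 44.35/6.600 = 6.720 mg/L.
Mixed L₀ = (5.48×4.81 + 1.12×176)/(6.600) = 223.5/6.600 = 33.86 mg/L.
Initial deficit D₀ = C_s − DO₀ = 8.11 − 6.720 = 1.390 mg/L.
t_c = (1/0.7420) ln[(0.898/0.156)(1 − 1.390×0.7420/(0.156×33.86))] = 1.348 × ln(4.633) = 2.066 d.
D_c = (0.156/0.898) × 33.86 × e^(−0.156×2.066) = 0.1737 × 33.86 × 0.7245 = 4.261 mg/L.
Minimum DO = 8.11 − 4.261 = 3.849 mg/L.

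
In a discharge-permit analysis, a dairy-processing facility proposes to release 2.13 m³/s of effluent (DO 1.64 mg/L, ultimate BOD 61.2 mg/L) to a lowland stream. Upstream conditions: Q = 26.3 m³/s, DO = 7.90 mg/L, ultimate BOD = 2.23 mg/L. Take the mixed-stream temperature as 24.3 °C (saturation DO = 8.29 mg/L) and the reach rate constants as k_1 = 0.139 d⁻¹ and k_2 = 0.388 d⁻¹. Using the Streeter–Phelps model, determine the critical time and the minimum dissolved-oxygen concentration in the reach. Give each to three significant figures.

Mixed DO = (26.3×7.90 + 2.13×1.64)/(26.3+2.13) = 211.3/28.43 = 7.431 mg/L.
Mixed L₀ = (26.3×2.23 + 2.13×61.2)/(28.43) = 189.0/28.43 = 6.648 mg/L.
Initial deficit D₀ = C_s − DO₀ = 8.29 − 7.431 = 0.8590 mg/L.
t_c = (1/0.2490) ln[(0.388/0.139)(1 − 0.8590×0.2490/(0.139×6.648))] = 4.016 × ln(2.145) = 3.065 d.
D_c = (0.139/0.388) × 6.648 × e^(−0.139×3.065) = 0.3582 × 6.648 × 0.6531 = 1.555 mg/L.
Minimum DO = 8.29 − 1.555 = 6.735 mg/L.

t_c ≈ 3.07 d; minimum DO ≈ 6.73 mg/L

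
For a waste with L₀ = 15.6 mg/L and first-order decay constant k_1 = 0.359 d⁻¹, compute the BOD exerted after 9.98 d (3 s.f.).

y_t = L₀(1 − e^(−k_1 t)) = 15.6 × (1 − e^(−0.359×9.98))
= 15.6 × (1 − 0.02780) = 15.6 × 0.9722 = 15.17 mg/L.

y ≈ 15.2 mg/L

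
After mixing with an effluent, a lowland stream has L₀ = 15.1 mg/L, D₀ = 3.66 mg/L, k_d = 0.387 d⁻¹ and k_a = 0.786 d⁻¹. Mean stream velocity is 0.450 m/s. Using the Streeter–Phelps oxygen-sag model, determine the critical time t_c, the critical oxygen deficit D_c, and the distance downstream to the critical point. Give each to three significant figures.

t_c = [1/(k_a−k_d)] ln[(k_a/k_d)(1 − D₀(k_a−k_d)/(k_d L₀))]
= [1/(0.786−0.387)] ln[(0.786/0.387)(1 − 3.66×0.3990/(0.387×15.1))]
= (1/0.3990) ln[2.031 × 0.7501] = 2.506 × ln(1.523) = 2.506 × 0.4210 = 1.055 d.
D_c = (k_d/k_a) L₀ e^(−k_d t_c) = (0.387/0.786) × 15.1 × e^(−0.387×1.055) = 0.4924 × 15.1 × 0.6648 = 4.942 mg/L.
x_c = v t_c = 0.450 m/s × 1.055 d × 86400 s/d = 41020 m ≈ 41.0 km.

t_c ≈ 1.06 d; D_c ≈ 4.94 mg/L; x_c ≈ 41.0 km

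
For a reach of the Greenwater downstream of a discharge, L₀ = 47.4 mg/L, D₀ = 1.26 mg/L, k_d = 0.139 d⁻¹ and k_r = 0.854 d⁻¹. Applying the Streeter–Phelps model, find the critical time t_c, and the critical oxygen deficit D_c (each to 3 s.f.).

At the critical point dD/dt = 0, so k_d L₀ e^(−k_d t) = k_r D. Substituting D(t) from the Streeter–Phelps equation and solving for t gives
t_c = ln[(k_r/k_d)(1 − D₀(k_r−k_d)/(k_d L₀))] / (k_r−k_d).
Here k_r−k_d = 0.7150 d⁻¹ and 1 − D₀(k_r−k_d)/(k_d L₀) = 1 − 1.26×0.7150/(0.139×47.4) = 0.8633, so
t_c = ln(6.144 × 0.8633) / 0.7150 = 1.668 / 0.7150 = 2.333 d.
D_c = (k_d/k_r) L₀ e^(−k_d t_c) = (0.139/0.854) × 47.4 × e^(−0.139×2.333) = 0.1628 × 47.4 × 0.7230 = 5.578 mg/L.

t_c ≈ 2.33 d; D_c ≈ 5.58 mg/L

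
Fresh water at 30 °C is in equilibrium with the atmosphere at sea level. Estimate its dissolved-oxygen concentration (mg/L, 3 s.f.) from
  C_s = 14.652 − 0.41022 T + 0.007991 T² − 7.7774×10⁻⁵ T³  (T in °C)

C_s = 14.652 − 0.41022×30 + 0.007991×30² − 7.7774×10⁻⁵×30³ = 7.437 mg/L.

C_s ≈ 7.44 mg/L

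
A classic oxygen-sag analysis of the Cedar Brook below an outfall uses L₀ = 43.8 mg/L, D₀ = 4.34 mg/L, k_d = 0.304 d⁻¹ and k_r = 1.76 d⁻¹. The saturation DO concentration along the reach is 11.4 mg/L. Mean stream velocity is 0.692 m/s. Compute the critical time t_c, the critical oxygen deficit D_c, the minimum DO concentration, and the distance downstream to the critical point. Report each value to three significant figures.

t_c ≈ 0.764 d; D_c ≈ 6.00 mg/L; min DO ≈ 5.40 mg/L; x_c ≈ 45.7 km

With k_r/k_d = 5.789 and 1 − D₀(k_r−k_d)/(k_d L₀) = 0.5254,
t_c = ln(5.789 × 0.5254) / (1.76 − 0.304) = ln(3.042) / 1.456 = 1.112/1.456 = 0.7641 d.
L(t_c) = L₀ e^(−k_d t_c) = 43.8 × 0.7927 = 34.72 mg/L, and at the critical point k_r D_c = k_d L, so D_c = (0.304/1.76) × 34.72 = 5.997 mg/L.
Minimum DO = C_s − D_c = 11.4 − 5.997 = 5.403 mg/L.
x_c = v t_c = 0.692 m/s × 0.7641 d × 86400 s/d = 45680 m ≈ 45.7 km.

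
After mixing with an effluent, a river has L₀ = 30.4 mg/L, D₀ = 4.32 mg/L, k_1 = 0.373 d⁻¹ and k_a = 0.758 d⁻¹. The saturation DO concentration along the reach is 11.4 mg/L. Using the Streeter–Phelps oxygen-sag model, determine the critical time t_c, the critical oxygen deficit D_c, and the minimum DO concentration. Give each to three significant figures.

t_c ≈ 1.43 d; D_c ≈ 8.78 mg/L; min DO ≈ 2.62 mg/L

t_c = [1/(k_a−k_1)] ln[(k_a/k_1)(1 − D₀(k_a−k_1)/(k_1 L₀))]
= [1/(0.758−0.373)] ln[(0.758/0.373)(1 − 4.32×0.3850/(0.373×30.4))]
= (1/0.3850) ln[2.032 × 0.8533] = 2.597 × ln(1.734) = 2.597 × 0.5505 = 1.430 d.
D_c = (k_1/k_a) L₀ e^(−k_1 t_c) = (0.373/0.758) × 30.4 × e^(−0.373×1.430) = 0.4921 × 30.4 × 0.5866 = 8.776 mg/L.
Minimum DO = C_s − D_c = 11.4 − 8.776 = 2.624 mg/L.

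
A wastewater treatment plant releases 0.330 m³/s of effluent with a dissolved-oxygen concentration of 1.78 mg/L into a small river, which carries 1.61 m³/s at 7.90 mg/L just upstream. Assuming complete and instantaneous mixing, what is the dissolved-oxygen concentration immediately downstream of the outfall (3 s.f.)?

6.86 mg/L

Flow-weighted mixing: C = (Q_r C_r + Q_w C_w)/(Q_r + Q_w)
= (1.61×7.90 + 0.330×1.78)/(1.61 + 0.330) = 13.31/1.940 = 6.859 mg/L.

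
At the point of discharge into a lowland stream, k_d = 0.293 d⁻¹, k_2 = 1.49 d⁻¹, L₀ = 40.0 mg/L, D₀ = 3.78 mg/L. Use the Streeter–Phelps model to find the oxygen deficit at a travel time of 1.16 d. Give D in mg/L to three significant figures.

k_d L₀/(k_2−k_d) = 0.293×40.0/(1.49−0.293) = 11.72/1.197 = 9.791 mg/L.
e^(−k_d t) = e^(−0.293×1.160) = 0.7119; e^(−k_2 t) = e^(−1.49×1.160) = 0.1776.
D = 9.791 × (0.7119 − 0.1776) + 3.78 × 0.1776 = 5.231 + 0.6712 = 5.902 mg/L.

D ≈ 5.90 mg/L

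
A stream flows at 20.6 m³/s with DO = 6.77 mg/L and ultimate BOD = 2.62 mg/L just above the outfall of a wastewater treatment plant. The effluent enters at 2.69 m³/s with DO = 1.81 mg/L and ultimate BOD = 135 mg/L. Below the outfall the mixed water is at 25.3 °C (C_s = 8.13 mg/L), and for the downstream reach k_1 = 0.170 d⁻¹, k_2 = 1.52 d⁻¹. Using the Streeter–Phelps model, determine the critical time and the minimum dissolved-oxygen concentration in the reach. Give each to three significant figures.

t_c ≈ 0.182 d; minimum DO ≈ 6.19 mg/L

Mixed DO = (20.6×6.77 + 2.69×1.81)/(20.6+2.69) = 144.3/23.29 = 6.197 mg/L.
Mixed L₀ = (20.6×2.62 + 2.69×135)/(23.29) = 417.1/23.29 = 17.91 mg/L.
Initial deficit D₀ = C_s − DO₀ = 8.13 − 6.197 = 1.933 mg/L.
t_c = (1/1.350) ln[(1.52/0.170)(1 − 1.933×1.350/(0.170×17.91))] = 0.7407 × ln(1.278) = 0.1819 d.
D_c = (0.170/1.52) × 17.91 × e^(−0.170×0.1819) = 0.1118 × 17.91 × 0.9696 = 1.942 mg/L.
Minimum DO = 8.13 − 1.942 = 6.188 mg/L.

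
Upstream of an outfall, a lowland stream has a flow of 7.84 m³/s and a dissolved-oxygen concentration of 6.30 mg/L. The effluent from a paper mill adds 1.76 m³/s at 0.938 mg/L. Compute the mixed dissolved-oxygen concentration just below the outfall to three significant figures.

Flow-weighted mixing: C = (Q_r C_r + Q_w C_w)/(Q_r + Q_w)
= (7.84×6.30 + 1.76×0.938)/(7.84 + 1.76) = 51.04/9.600 = 5.317 mg/L.

5.32 mg/L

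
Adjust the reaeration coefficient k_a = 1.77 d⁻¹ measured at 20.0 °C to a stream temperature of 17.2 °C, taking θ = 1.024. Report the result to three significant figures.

k_a(T₂) = k_a(T₁) · θ^(T₂−T₁) = 1.77 × 1.024^(17.2−20.0)
= 1.77 × 1.024^-2.80 = 1.77 × 0.9358 = 1.656 d⁻¹.

k_a ≈ 1.66 d⁻¹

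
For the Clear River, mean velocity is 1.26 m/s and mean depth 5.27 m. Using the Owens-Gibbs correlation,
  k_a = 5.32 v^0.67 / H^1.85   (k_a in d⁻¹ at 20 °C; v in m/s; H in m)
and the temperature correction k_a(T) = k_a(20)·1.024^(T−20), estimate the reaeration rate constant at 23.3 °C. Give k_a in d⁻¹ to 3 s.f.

k_a(20) = 5.32 × 1.26^0.67 / 5.27^1.85 = 5.32 × 1.167 / 21.64 = 0.2870 d⁻¹.
k_a(23.3) = 0.2870 × 1.024^(23.3−20) = 0.2870 × 1.081 = 0.3103 d⁻¹.

k_a ≈ 0.310 d⁻¹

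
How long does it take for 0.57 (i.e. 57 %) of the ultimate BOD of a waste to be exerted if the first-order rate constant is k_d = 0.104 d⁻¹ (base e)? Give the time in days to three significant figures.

y/L₀ = 1 − e^(−k_d t) = 0.57 ⇒ e^(−k_d t) = 0.430
t = −ln(0.430) / 0.104 = 0.8440 / 0.104 = 8.115 d.

t ≈ 8.12 d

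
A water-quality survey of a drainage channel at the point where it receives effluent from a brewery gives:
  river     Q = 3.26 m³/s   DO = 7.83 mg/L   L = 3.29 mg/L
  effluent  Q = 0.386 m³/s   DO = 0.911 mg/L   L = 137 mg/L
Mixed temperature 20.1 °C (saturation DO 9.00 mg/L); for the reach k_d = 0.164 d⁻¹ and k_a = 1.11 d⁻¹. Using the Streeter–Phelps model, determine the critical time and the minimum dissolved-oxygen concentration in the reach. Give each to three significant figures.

Mixed DO = (3.26×7.83 + 0.386×0.911)/(3.26+0.386) = 25.88/3.646 = 7.097 mg/L.
Mixed L₀ = (3.26×3.29 + 0.386×137)/(3.646) = 63.61/3.646 = 17.45 mg/L.
Initial deficit D₀ = C_s − DO₀ = 9.00 − 7.097 = 1.903 mg/L.
t_c = (1/0.9460) ln[(1.11/0.164)(1 − 1.903×0.9460/(0.164×17.45))] = 1.057 × ln(2.511) = 0.9731 d.
D_c = (0.164/1.11) × 17.45 × e^(−0.164×0.9731) = 0.1477 × 17.45 × 0.8525 = 2.197 mg/L.
Minimum DO = 9.00 − 2.197 = 6.803 mg/L.

t_c ≈ 0.973 d; minimum DO ≈ 6.80 mg/L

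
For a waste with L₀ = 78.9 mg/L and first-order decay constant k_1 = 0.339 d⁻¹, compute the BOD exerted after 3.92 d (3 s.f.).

y ≈ 58.0 mg/L

y_t = L₀(1 − e^(−k_1 t)) = 78.9 × (1 − e^(−0.339×3.92))
= 78.9 × (1 − 0.2648) = 78.9 × 0.7352 = 58.01 mg/L.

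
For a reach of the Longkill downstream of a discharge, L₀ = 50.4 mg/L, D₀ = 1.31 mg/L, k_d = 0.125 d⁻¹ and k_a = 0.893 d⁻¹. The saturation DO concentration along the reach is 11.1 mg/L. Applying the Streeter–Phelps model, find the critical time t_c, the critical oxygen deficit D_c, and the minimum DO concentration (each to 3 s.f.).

With k_a/k_d = 7.144 and 1 − D₀(k_a−k_d)/(k_d L₀) = 0.8403,
t_c = ln(7.144 × 0.8403) / (0.893 − 0.125) = ln(6.003) / 0.7680 = 1.792/0.7680 = 2.334 d.
D_c = (k_d/k_a) L₀ e^(−k_d t_c) = (0.125/0.893) × 50.4 × e^(−0.125×2.334) = 0.1400 × 50.4 × 0.7470 = 5.270 mg/L.
Minimum DO = C_s − D_c = 11.1 − 5.270 = 5.830 mg/L.

t_c ≈ 2.33 d; D_c ≈ 5.27 mg/L; min DO ≈ 5.83 mg/L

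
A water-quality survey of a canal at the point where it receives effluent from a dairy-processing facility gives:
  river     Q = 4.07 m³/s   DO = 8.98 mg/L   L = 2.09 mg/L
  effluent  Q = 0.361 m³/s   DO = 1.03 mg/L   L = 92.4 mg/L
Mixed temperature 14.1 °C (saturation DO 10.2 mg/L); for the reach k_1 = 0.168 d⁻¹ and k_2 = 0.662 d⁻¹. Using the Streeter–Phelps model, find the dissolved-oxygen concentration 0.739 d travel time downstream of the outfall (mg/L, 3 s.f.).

Mixed DO = (4.07×8.98 + 0.361×1.03)/(4.07+0.361) = 36.92/4.431 = 8.332 mg/L.
Mixed L₀ = (4.07×2.09 + 0.361×92.4)/(4.431) = 41.86/4.431 = 9.448 mg/L.
Initial deficit D₀ = C_s − DO₀ = 10.2 − 8.332 = 1.868 mg/L.
D(0.739) = [0.168×9.448/(0.662−0.168)](e^(−0.168×0.739) − e^(−0.662×0.739)) + 1.868 e^(−0.662×0.739)
= 3.213 × (0.8832 − 0.6131) + 1.868 × 0.6131 = 2.013 mg/L.
DO = 10.2 − 2.013 = 8.187 mg/L.

DO ≈ 8.19 mg/L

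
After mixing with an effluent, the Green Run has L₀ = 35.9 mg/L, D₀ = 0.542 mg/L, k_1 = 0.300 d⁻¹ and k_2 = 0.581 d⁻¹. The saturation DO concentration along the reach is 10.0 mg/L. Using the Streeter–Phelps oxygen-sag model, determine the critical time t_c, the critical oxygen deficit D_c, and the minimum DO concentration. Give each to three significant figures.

t_c = [1/(k_2−k_1)] ln[(k_2/k_1)(1 − D₀(k_2−k_1)/(k_1 L₀))]
= [1/(0.581−0.300)] ln[(0.581/0.300)(1 − 0.542×0.2810/(0.300×35.9))]
= (1/0.2810) ln[1.937 × 0.9859] = 3.559 × ln(1.909) = 3.559 × 0.6467 = 2.302 d.
D_c = (k_1/k_2) L₀ e^(−k_1 t_c) = (0.300/0.581) × 35.9 × e^(−0.300×2.302) = 0.5164 × 35.9 × 0.5013 = 9.293 mg/L.
Minimum DO = C_s − D_c = 10.0 − 9.293 = 0.7065 mg/L.

t_c ≈ 2.30 d; D_c ≈ 9.29 mg/L; min DO ≈ 0.707 mg/L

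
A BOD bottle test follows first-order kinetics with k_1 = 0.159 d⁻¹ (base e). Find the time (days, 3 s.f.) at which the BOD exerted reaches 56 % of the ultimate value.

t ≈ 5.16 d

y/L₀ = 1 − e^(−k_1 t) = 0.56 ⇒ e^(−k_1 t) = 0.440
t = −ln(0.440) / 0.159 = 0.8210 / 0.159 = 5.163 d.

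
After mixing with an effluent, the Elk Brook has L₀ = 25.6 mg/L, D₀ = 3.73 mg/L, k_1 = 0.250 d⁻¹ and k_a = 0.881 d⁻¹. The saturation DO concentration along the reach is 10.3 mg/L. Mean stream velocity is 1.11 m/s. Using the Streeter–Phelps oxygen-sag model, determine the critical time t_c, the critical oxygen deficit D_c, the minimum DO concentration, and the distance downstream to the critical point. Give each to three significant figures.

With k_a/k_1 = 3.524 and 1 − D₀(k_a−k_1)/(k_1 L₀) = 0.6322,
t_c = ln(3.524 × 0.6322) / (0.881 − 0.250) = ln(2.228) / 0.6310 = 0.8011/0.6310 = 1.270 d.
D_c = (k_1/k_a) L₀ e^(−k_1 t_c) = (0.250/0.881) × 25.6 × e^(−0.250×1.270) = 0.2838 × 25.6 × 0.7280 = 5.289 mg/L.
Minimum DO = C_s − D_c = 10.3 − 5.289 = 5.011 mg/L.
x_c = v t_c = 1.11 m/s × 1.270 d × 86400 s/d = 121800 m ≈ 122 km.

t_c ≈ 1.27 d; D_c ≈ 5.29 mg/L; min DO ≈ 5.01 mg/L; x_c ≈ 122 km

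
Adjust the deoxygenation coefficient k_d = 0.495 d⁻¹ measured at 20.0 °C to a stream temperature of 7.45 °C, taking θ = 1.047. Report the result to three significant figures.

k_d ≈ 0.278 d⁻¹

k_d(T₂) = k_d(T₁) · θ^(T₂−T₁) = 0.495 × 1.047^(7.45−20.0)
= 0.495 × 1.047^-12.6 = 0.495 × 0.5619 = 0.2781 d⁻¹.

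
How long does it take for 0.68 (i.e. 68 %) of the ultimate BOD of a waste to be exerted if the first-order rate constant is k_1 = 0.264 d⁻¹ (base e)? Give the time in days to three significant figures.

y/L₀ = 1 − e^(−k_1 t) = 0.68 ⇒ e^(−k_1 t) = 0.320
t = −ln(0.320) / 0.264 = 1.139 / 0.264 = 4.316 d.

t ≈ 4.32 d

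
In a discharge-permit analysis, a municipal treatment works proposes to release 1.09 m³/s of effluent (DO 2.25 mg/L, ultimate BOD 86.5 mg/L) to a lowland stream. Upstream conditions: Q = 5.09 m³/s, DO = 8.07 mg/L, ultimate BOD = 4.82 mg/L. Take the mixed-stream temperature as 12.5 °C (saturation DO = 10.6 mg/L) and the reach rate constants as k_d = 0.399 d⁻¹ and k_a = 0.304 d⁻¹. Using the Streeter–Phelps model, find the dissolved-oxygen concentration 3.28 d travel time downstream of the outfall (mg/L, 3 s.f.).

DO ≈ 1.31 mg/L

Mixed DO = (5.09×8.07 + 1.09×2.25)/(5.09+1.09) = 43.53/6.180 = 7.043 mg/L.
Mixed L₀ = (5.09×4.82 + 1.09×86.5)/(6.180) = 118.8/6.180 = 19.23 mg/L.
Initial deficit D₀ = C_s − DO₀ = 10.6 − 7.043 = 3.557 mg/L.
D(3.28) = [0.399×19.23/(0.304−0.399)](e^(−0.399×3.28) − e^(−0.304×3.28)) + 3.557 e^(−0.304×3.28)
= -80.75 × (0.2702 − 0.3689) + 3.557 × 0.3689 = 9.288 mg/L.
DO = 10.6 − 9.288 = 1.312 mg/L.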